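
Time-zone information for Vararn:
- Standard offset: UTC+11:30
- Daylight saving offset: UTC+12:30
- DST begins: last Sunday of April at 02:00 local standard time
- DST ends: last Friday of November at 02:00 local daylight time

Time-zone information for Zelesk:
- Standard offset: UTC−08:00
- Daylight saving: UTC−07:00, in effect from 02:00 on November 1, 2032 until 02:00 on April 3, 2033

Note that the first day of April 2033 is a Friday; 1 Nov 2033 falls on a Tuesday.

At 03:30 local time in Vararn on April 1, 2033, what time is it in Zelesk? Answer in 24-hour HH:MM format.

1 April 2033 is a Friday, so Sundays fall on 3, 10, 17, 24; the last is April 24.
1 November 2033 is a Tuesday, so Fridays fall on 4, 11, 18, 25; the last is November 25.
April 1, 2033 is outside the daylight-saving period (24 April – 25 November), so Vararn is on standard time, UTC+11:30.
03:30 Vararn − 11h30m = 16:00 UTC (rolling into the previous day, 31 March 2033).
At the standard offset (UTC−08:00), 16:00 UTC − 8h = 08:00 Zelesk standard time.
The standard-time date in Zelesk, March 31, 2033, lies within the daylight-saving period (1 November 2032 – 3 April 2033), so Zelesk is on daylight time, UTC−07:00.
16:00 UTC − 7h = 09:00 Zelesk.

09:00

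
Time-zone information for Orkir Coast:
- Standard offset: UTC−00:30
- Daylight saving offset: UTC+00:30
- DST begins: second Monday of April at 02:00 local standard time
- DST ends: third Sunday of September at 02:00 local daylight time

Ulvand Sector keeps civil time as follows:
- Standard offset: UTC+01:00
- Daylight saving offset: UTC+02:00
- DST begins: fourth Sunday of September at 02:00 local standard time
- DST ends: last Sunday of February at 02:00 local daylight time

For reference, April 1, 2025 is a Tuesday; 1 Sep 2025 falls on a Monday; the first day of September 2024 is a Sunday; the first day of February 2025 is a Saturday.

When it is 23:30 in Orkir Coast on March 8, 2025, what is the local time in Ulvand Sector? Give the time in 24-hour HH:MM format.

1 April 2025 is a Tuesday, so the first Monday is April 7 and the second is April 14.
1 September 2025 is a Monday, so the first Sunday is September 7 and the third is September 21.
March 8, 2025 is outside the daylight-saving period (14 April – 21 September), so Orkir Coast is on standard time, UTC−00:30.
23:30 Orkir Coast + 0h30m = 00:00 UTC (rolling into the next day, 9 March 2025).
1 September 2024 is a Sunday, so the first Sunday is September 1 and the fourth is September 22.
1 February 2025 is a Saturday, so Sundays fall on 2, 9, 16, 23; the last is February 23.
At the standard offset (UTC+01:00), 00:00 UTC + 1h = 01:00 Ulvand Sector standard time.
The standard-time date in Ulvand Sector, March 9, 2025, does not fall between 22 September 2024 and 23 February 2025, so daylight saving is not in effect and Ulvand Sector is at UTC+01:00.
00:00 UTC + 1h = 01:00 Ulvand Sector.

01:00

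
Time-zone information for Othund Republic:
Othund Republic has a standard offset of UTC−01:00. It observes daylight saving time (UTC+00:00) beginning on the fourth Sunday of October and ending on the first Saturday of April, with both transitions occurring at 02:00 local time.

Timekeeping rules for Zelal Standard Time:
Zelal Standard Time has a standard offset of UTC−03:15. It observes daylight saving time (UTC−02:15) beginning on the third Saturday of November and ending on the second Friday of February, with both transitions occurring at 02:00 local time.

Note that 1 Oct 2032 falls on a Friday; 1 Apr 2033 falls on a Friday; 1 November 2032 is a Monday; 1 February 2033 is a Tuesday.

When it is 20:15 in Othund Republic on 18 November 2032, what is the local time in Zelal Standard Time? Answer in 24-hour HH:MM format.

1 October 2032 is a Friday, so the first Sunday is October 3 and the fourth is October 24.
1 April 2033 is a Friday, so the first Saturday is April 2.
18 November 2032 falls between 24 October 2032 and 2 April 2033, so daylight saving is in effect and Othund Republic is at UTC+00:00.
20:15 Othund Republic − 0h = 20:15 UTC.
1 November 2032 is a Monday, so the first Saturday is November 6 and the third is November 20.
1 February 2033 is a Tuesday, so the first Friday is February 4 and the second is February 11.
At the standard offset (UTC−03:15), 20:15 UTC − 3h15m = 17:00 Zelal Standard Time standard time.
Daylight saving runs 20 November 2032 – 11 February 2033; the standard-time date in Zelal Standard Time, 18 November 2032, is outside that window, so Zelal Standard Time is on standard time at UTC−03:15.
20:15 UTC − 3h15m = 17:00 Zelal Standard Time.

17:00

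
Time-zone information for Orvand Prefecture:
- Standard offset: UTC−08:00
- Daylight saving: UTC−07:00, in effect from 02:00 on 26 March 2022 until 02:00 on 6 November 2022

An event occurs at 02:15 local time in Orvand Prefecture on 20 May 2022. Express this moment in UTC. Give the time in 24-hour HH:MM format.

09:15

20 May 2022 lies within the daylight-saving period (26 March – 6 November), so Orvand Prefecture is on daylight time, UTC−07:00.
02:15 local + 7h = 09:15 UTC.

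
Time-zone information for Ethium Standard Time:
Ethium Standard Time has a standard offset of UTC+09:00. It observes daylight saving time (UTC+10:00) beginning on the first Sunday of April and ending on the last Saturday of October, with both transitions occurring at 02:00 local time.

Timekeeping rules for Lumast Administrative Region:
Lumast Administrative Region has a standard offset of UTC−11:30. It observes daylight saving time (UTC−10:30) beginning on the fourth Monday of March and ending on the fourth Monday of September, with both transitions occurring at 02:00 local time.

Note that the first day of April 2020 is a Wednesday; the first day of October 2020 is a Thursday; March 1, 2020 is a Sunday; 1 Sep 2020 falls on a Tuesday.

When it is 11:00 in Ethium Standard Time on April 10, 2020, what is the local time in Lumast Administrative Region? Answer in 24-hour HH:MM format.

14:30

1 April 2020 is a Wednesday, so the first Sunday is April 5.
1 October 2020 is a Thursday, so Saturdays fall on 3, 10, 17, 24, 31; the last is October 31.
Daylight saving runs 5 April – 31 October; April 10, 2020 is inside that window, so Ethium Standard Time is at UTC+10:00.
11:00 Ethium Standard Time − 10h = 01:00 UTC.
1 March 2020 is a Sunday, so the first Monday is March 2 and the fourth is March 23.
1 September 2020 is a Tuesday, so the first Monday is September 7 and the fourth is September 28.
At the standard offset (UTC−11:30), 01:00 UTC − 11h30m = 13:30 Lumast Administrative Region standard time (rolling into the previous day, 9 April 2020).
The standard-time date in Lumast Administrative Region, April 9, 2020, falls between 23 March and 28 September, so daylight saving is in effect and Lumast Administrative Region is at UTC−10:30.
01:00 UTC − 10h30m = 14:30 Lumast Administrative Region (rolling into the previous day, 9 April 2020).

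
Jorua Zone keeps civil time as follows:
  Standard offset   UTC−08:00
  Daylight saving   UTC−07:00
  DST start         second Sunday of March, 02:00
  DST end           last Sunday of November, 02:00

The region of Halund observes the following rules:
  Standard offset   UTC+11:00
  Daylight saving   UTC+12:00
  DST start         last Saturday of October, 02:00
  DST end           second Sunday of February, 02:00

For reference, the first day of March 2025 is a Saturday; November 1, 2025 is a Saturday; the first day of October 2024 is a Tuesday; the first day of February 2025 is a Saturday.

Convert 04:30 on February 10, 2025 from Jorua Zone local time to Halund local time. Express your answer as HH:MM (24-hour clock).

23:30

1 March 2025 is a Saturday, so the first Sunday is March 2 and the second is March 9.
1 November 2025 is a Saturday, so Sundays fall on 2, 9, 16, 23, 30; the last is November 30.
February 10, 2025 does not fall between 9 March and 30 November, so daylight saving is not in effect and Jorua Zone is at UTC−08:00.
04:30 Jorua Zone + 8h = 12:30 UTC.
1 October 2024 is a Tuesday, so Saturdays fall on 5, 12, 19, 26; the last is October 26.
1 February 2025 is a Saturday, so the first Sunday is February 2 and the second is February 9.
At the standard offset (UTC+11:00), 12:30 UTC + 11h = 23:30 Halund standard time.
Daylight saving runs 26 October 2024 – 9 February 2025; the standard-time date in Halund, February 10, 2025, is outside that window, so Halund is on standard time at UTC+11:00.
12:30 UTC + 11h = 23:30 Halund.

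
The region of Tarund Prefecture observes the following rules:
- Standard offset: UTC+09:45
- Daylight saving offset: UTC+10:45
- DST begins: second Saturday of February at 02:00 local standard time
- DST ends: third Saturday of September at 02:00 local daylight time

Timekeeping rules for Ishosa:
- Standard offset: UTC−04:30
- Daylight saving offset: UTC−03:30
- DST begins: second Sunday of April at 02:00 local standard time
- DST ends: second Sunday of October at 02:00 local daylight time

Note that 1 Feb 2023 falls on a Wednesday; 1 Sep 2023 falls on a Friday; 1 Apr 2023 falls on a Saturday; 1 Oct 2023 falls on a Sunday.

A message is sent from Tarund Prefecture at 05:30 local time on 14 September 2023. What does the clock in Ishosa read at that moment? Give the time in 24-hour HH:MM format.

1 February 2023 is a Wednesday, so the first Saturday is February 4 and the second is February 11.
1 September 2023 is a Friday, so the first Saturday is September 2 and the third is September 16.
14 September 2023 lies within the daylight-saving period (11 February – 16 September), so Tarund Prefecture is on daylight time, UTC+10:45.
05:30 Tarund Prefecture − 10h45m = 18:45 UTC (rolling into the previous day, 13 September 2023).
1 April 2023 is a Saturday, so the first Sunday is April 2 and the second is April 9.
1 October 2023 is a Sunday, so the first Sunday is October 1 and the second is October 8.
At the standard offset (UTC−04:30), 18:45 UTC − 4h30m = 14:15 Ishosa standard time.
The standard-time date in Ishosa, 13 September 2023, lies within the daylight-saving period (9 April – 8 October), so Ishosa is on daylight time, UTC−03:30.
18:45 UTC − 3h30m = 15:15 Ishosa.

15:15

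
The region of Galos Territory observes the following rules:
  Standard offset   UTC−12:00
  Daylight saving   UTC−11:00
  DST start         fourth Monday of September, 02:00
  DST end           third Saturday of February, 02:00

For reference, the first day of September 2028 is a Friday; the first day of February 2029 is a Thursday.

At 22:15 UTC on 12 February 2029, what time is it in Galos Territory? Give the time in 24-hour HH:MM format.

11:15

1 September 2028 is a Friday, so the first Monday is September 4 and the fourth is September 25.
1 February 2029 is a Thursday, so the first Saturday is February 3 and the third is February 17.
At the standard offset (UTC−12:00), 22:15 UTC − 12h = 10:15 Galos Territory standard time.
The standard-time date in Galos Territory, 12 February 2029, falls between 25 September 2028 and 17 February 2029, so daylight saving is in effect and Galos Territory is at UTC−11:00.
22:15 UTC − 11h = 11:15 local.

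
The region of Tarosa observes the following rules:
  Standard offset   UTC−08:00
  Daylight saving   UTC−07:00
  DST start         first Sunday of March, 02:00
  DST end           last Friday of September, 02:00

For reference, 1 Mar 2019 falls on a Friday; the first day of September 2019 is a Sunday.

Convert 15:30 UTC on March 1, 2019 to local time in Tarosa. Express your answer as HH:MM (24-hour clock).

07:30

1 March 2019 is a Friday, so the first Sunday is March 3.
1 September 2019 is a Sunday, so Fridays fall on 6, 13, 20, 27; the last is September 27.
At the standard offset (UTC−08:00), 15:30 UTC − 8h = 07:30 Tarosa standard time.
The standard-time date in Tarosa, March 1, 2019, is outside the daylight-saving period (3 March – 27 September), so Tarosa is on standard time, UTC−08:00.
15:30 UTC − 8h = 07:30 local.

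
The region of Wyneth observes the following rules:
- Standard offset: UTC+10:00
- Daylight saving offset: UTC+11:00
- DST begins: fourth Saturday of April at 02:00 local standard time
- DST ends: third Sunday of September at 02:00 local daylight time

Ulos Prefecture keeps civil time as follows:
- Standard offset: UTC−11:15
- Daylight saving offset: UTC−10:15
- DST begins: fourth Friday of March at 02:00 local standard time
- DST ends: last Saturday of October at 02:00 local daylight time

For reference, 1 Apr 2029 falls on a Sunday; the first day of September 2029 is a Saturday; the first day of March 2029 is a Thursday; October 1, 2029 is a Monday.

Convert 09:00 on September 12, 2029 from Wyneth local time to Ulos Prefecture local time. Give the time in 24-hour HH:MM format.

11:45

1 April 2029 is a Sunday, so the first Saturday is April 7 and the fourth is April 28.
1 September 2029 is a Saturday, so the first Sunday is September 2 and the third is September 16.
September 12, 2029 lies within the daylight-saving period (28 April – 16 September), so Wyneth is on daylight time, UTC+11:00.
09:00 Wyneth − 11h = 22:00 UTC (rolling into the previous day, 11 September 2029).
1 March 2029 is a Thursday, so the first Friday is March 2 and the fourth is March 23.
1 October 2029 is a Monday, so Saturdays fall on 6, 13, 20, 27; the last is October 27.
At the standard offset (UTC−11:15), 22:00 UTC − 11h15m = 10:45 Ulos Prefecture standard time.
The standard-time date in Ulos Prefecture, September 11, 2029, lies within the daylight-saving period (23 March – 27 October), so Ulos Prefecture is on daylight time, UTC−10:15.
22:00 UTC − 10h15m = 11:45 Ulos Prefecture.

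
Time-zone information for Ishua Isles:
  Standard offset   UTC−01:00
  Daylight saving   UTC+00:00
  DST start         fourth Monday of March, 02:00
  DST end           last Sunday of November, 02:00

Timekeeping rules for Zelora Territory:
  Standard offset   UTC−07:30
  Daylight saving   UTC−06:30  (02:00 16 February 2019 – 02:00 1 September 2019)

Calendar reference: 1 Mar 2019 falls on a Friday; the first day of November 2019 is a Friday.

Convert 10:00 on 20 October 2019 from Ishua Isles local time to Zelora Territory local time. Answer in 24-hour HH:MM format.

02:30

1 March 2019 is a Friday, so the first Monday is March 4 and the fourth is March 25.
1 November 2019 is a Friday, so Sundays fall on 3, 10, 17, 24; the last is November 24.
20 October 2019 lies within the daylight-saving period (25 March – 24 November), so Ishua Isles is on daylight time, UTC+00:00.
10:00 Ishua Isles − 0h = 10:00 UTC.
At the standard offset (UTC−07:30), 10:00 UTC − 7h30m = 02:30 Zelora Territory standard time.
The standard-time date in Zelora Territory, 20 October 2019, does not fall between 16 February and 1 September, so daylight saving is not in effect and Zelora Territory is at UTC−07:30.
10:00 UTC − 7h30m = 02:30 Zelora Territory.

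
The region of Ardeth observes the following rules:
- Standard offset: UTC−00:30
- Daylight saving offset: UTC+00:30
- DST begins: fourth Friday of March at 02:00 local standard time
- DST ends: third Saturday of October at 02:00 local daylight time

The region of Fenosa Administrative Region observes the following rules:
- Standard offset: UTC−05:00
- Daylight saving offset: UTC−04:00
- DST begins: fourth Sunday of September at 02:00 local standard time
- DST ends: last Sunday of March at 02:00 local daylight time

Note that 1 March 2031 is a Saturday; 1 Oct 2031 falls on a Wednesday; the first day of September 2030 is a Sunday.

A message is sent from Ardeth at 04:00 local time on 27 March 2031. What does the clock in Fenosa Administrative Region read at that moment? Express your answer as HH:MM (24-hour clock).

00:30

1 March 2031 is a Saturday, so the first Friday is March 7 and the fourth is March 28.
1 October 2031 is a Wednesday, so the first Saturday is October 4 and the third is October 18.
27 March 2031 is outside the daylight-saving period (28 March – 18 October), so Ardeth is on standard time, UTC−00:30.
04:00 Ardeth + 0h30m = 04:30 UTC.
1 September 2030 is a Sunday, so the first Sunday is September 1 and the fourth is September 22.
1 March 2031 is a Saturday, so Sundays fall on 2, 9, 16, 23, 30; the last is March 30.
At the standard offset (UTC−05:00), 04:30 UTC − 5h = 23:30 Fenosa Administrative Region standard time (rolling into the previous day, 26 March 2031).
The standard-time date in Fenosa Administrative Region, 26 March 2031, falls between 22 September 2030 and 30 March 2031, so daylight saving is in effect and Fenosa Administrative Region is at UTC−04:00.
04:30 UTC − 4h = 00:30 Fenosa Administrative Region.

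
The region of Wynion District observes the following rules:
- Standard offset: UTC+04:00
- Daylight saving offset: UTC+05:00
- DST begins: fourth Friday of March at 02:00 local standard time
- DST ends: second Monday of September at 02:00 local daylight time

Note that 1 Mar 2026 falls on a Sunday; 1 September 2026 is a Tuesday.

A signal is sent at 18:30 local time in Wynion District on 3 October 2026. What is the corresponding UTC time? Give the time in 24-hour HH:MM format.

14:30

1 March 2026 is a Sunday, so the first Friday is March 6 and the fourth is March 27.
1 September 2026 is a Tuesday, so the first Monday is September 7 and the second is September 14.
3 October 2026 does not fall between 27 March and 14 September, so daylight saving is not in effect and Wynion District is at UTC+04:00.
18:30 local − 4h = 14:30 UTC.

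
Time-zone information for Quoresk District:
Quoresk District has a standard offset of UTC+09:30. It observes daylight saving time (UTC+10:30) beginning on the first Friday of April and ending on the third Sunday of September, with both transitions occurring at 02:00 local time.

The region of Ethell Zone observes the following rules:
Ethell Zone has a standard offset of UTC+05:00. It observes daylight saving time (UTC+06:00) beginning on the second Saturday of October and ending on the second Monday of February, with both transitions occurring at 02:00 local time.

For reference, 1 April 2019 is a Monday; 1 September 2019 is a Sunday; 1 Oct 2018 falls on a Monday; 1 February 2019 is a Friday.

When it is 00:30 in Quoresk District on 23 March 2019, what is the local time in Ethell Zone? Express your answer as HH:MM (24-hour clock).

20:00

1 April 2019 is a Monday, so the first Friday is April 5.
1 September 2019 is a Sunday, so the first Sunday is September 1 and the third is September 15.
23 March 2019 does not fall between 5 April and 15 September, so daylight saving is not in effect and Quoresk District is at UTC+09:30.
00:30 Quoresk District − 9h30m = 15:00 UTC (rolling into the previous day, 22 March 2019).
1 October 2018 is a Monday, so the first Saturday is October 6 and the second is October 13.
1 February 2019 is a Friday, so the first Monday is February 4 and the second is February 11.
At the standard offset (UTC+05:00), 15:00 UTC + 5h = 20:00 Ethell Zone standard time.
Daylight saving runs 13 October 2018 – 11 February 2019; the standard-time date in Ethell Zone, 22 March 2019, is outside that window, so Ethell Zone is on standard time at UTC+05:00.
15:00 UTC + 5h = 20:00 Ethell Zone.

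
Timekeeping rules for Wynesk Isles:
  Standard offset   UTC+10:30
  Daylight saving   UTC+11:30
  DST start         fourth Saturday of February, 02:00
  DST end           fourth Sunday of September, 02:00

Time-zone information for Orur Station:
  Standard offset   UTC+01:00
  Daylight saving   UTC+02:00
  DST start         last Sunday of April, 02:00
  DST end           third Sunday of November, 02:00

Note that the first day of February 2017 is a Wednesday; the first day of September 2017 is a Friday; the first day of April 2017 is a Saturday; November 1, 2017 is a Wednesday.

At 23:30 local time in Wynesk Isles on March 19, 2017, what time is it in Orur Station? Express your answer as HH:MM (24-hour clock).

13:00

1 February 2017 is a Wednesday, so the first Saturday is February 4 and the fourth is February 25.
1 September 2017 is a Friday, so the first Sunday is September 3 and the fourth is September 24.
March 19, 2017 falls between 25 February and 24 September, so daylight saving is in effect and Wynesk Isles is at UTC+11:30.
23:30 Wynesk Isles − 11h30m = 12:00 UTC.
1 April 2017 is a Saturday, so Sundays fall on 2, 9, 16, 23, 30; the last is April 30.
1 November 2017 is a Wednesday, so the first Sunday is November 5 and the third is November 19.
At the standard offset (UTC+01:00), 12:00 UTC + 1h = 13:00 Orur Station standard time.
The standard-time date in Orur Station, March 19, 2017, does not fall between 30 April and 19 November, so daylight saving is not in effect and Orur Station is at UTC+01:00.
12:00 UTC + 1h = 13:00 Orur Station.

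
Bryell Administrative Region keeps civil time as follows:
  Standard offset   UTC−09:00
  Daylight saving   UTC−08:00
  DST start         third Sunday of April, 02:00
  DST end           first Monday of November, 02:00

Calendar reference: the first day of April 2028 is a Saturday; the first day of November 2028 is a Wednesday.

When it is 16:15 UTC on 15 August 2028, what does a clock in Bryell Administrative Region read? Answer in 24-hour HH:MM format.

1 April 2028 is a Saturday, so the first Sunday is April 2 and the third is April 16.
1 November 2028 is a Wednesday, so the first Monday is November 6.
At the standard offset (UTC−09:00), 16:15 UTC − 9h = 07:15 Bryell Administrative Region standard time.
Daylight saving runs 16 April – 6 November; the standard-time date in Bryell Administrative Region, 15 August 2028, is inside that window, so Bryell Administrative Region is at UTC−08:00.
16:15 UTC − 8h = 08:15 local.

08:15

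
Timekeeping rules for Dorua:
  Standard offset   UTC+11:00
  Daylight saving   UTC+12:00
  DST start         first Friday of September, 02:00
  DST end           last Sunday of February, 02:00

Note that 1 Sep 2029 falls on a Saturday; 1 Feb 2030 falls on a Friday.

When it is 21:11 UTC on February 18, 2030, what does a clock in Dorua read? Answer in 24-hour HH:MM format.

1 September 2029 is a Saturday, so the first Friday is September 7.
1 February 2030 is a Friday, so Sundays fall on 3, 10, 17, 24; the last is February 24.
At the standard offset (UTC+11:00), 21:11 UTC + 11h = 08:11 Dorua standard time (rolling into the next day, 19 February 2030).
The standard-time date in Dorua, February 19, 2030, lies within the daylight-saving period (7 September 2029 – 24 February 2030), so Dorua is on daylight time, UTC+12:00.
21:11 UTC + 12h = 09:11 local (rolling into the next day, 19 February 2030).

09:11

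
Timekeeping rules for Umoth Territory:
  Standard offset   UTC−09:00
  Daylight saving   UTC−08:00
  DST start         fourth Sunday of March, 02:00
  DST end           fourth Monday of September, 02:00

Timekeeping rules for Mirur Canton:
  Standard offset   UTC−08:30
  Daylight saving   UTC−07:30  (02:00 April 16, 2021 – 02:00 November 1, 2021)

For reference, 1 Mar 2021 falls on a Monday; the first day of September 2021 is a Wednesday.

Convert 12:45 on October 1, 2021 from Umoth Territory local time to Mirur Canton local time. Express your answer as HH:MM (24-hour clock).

14:15

1 March 2021 is a Monday, so the first Sunday is March 7 and the fourth is March 28.
1 September 2021 is a Wednesday, so the first Monday is September 6 and the fourth is September 27.
October 1, 2021 is outside the daylight-saving period (28 March – 27 September), so Umoth Territory is on standard time, UTC−09:00.
12:45 Umoth Territory + 9h = 21:45 UTC.
At the standard offset (UTC−08:30), 21:45 UTC − 8h30m = 13:15 Mirur Canton standard time.
The standard-time date in Mirur Canton, October 1, 2021, lies within the daylight-saving period (16 April – 1 November), so Mirur Canton is on daylight time, UTC−07:30.
21:45 UTC − 7h30m = 14:15 Mirur Canton.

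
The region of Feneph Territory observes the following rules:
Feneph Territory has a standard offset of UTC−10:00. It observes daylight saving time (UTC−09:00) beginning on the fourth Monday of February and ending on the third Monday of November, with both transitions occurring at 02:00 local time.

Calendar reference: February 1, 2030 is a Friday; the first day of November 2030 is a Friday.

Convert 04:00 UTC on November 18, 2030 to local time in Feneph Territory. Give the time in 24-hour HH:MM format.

19:00

1 February 2030 is a Friday, so the first Monday is February 4 and the fourth is February 25.
1 November 2030 is a Friday, so the first Monday is November 4 and the third is November 18.
At the standard offset (UTC−10:00), 04:00 UTC − 10h = 18:00 Feneph Territory standard time (rolling into the previous day, 17 November 2030).
The standard-time date in Feneph Territory, November 17, 2030, falls between 25 February and 18 November, so daylight saving is in effect and Feneph Territory is at UTC−09:00.
04:00 UTC − 9h = 19:00 local (rolling into the previous day, 17 November 2030).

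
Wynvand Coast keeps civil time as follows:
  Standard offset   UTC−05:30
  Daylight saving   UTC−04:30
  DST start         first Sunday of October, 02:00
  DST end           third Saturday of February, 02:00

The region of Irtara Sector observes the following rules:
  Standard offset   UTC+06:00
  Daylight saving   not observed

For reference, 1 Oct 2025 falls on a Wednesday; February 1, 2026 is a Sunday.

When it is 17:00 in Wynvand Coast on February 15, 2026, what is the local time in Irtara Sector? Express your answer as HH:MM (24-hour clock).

1 October 2025 is a Wednesday, so the first Sunday is October 5.
1 February 2026 is a Sunday, so the first Saturday is February 7 and the third is February 21.
February 15, 2026 falls between 5 October 2025 and 21 February 2026, so daylight saving is in effect and Wynvand Coast is at UTC−04:30.
17:00 Wynvand Coast + 4h30m = 21:30 UTC.
Irtara Sector stays on UTC+06:00 all year.
21:30 UTC + 6h = 03:30 Irtara Sector (rolling into the next day, 16 February 2026).

03:30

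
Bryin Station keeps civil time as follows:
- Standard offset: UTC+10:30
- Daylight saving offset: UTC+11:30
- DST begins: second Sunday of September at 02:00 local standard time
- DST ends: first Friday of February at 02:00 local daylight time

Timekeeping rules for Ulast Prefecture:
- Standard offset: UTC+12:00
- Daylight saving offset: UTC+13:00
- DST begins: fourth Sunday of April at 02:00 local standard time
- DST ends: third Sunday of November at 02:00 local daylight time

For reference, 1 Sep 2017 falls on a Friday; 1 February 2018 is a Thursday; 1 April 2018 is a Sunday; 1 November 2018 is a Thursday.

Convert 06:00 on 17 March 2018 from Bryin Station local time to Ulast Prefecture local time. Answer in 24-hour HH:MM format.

07:30

1 September 2017 is a Friday, so the first Sunday is September 3 and the second is September 10.
1 February 2018 is a Thursday, so the first Friday is February 2.
Daylight saving runs 10 September 2017 – 2 February 2018; 17 March 2018 is outside that window, so Bryin Station is on standard time at UTC+10:30.
06:00 Bryin Station − 10h30m = 19:30 UTC (rolling into the previous day, 16 March 2018).
1 April 2018 is a Sunday, so the first Sunday is April 1 and the fourth is April 22.
1 November 2018 is a Thursday, so the first Sunday is November 4 and the third is November 18.
At the standard offset (UTC+12:00), 19:30 UTC + 12h = 07:30 Ulast Prefecture standard time (rolling into the next day, 17 March 2018).
The standard-time date in Ulast Prefecture, 17 March 2018, does not fall between 22 April and 18 November, so daylight saving is not in effect and Ulast Prefecture is at UTC+12:00.
19:30 UTC + 12h = 07:30 Ulast Prefecture (rolling into the next day, 17 March 2018).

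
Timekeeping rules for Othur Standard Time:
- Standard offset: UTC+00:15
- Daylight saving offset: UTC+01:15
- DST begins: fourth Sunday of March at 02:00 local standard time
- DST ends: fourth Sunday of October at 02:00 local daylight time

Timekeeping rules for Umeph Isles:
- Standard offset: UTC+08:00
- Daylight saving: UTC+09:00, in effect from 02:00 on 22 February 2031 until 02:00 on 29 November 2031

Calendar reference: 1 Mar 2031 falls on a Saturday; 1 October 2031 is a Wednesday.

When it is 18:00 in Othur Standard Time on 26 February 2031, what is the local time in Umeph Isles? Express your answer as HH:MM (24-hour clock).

1 March 2031 is a Saturday, so the first Sunday is March 2 and the fourth is March 23.
1 October 2031 is a Wednesday, so the first Sunday is October 5 and the fourth is October 26.
Daylight saving runs 23 March – 26 October; 26 February 2031 is outside that window, so Othur Standard Time is on standard time at UTC+00:15.
18:00 Othur Standard Time − 0h15m = 17:45 UTC.
At the standard offset (UTC+08:00), 17:45 UTC + 8h = 01:45 Umeph Isles standard time (rolling into the next day, 27 February 2031).
Daylight saving runs 22 February – 29 November; the standard-time date in Umeph Isles, 27 February 2031, is inside that window, so Umeph Isles is at UTC+09:00.
17:45 UTC + 9h = 02:45 Umeph Isles (rolling into the next day, 27 February 2031).

02:45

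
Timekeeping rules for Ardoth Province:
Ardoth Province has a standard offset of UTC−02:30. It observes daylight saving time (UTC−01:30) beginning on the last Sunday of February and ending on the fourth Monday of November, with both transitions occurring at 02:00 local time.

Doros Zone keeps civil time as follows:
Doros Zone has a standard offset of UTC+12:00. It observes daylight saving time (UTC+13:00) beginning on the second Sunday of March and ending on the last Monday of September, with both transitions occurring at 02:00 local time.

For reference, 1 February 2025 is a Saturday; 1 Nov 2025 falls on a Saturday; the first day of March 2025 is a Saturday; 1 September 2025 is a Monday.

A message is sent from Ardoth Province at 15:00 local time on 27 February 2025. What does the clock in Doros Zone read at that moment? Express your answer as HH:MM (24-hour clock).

1 February 2025 is a Saturday, so Sundays fall on 2, 9, 16, 23; the last is February 23.
1 November 2025 is a Saturday, so the first Monday is November 3 and the fourth is November 24.
27 February 2025 falls between 23 February and 24 November, so daylight saving is in effect and Ardoth Province is at UTC−01:30.
15:00 Ardoth Province + 1h30m = 16:30 UTC.
1 March 2025 is a Saturday, so the first Sunday is March 2 and the second is March 9.
1 September 2025 is a Monday, so Mondays fall on 1, 8, 15, 22, 29; the last is September 29.
At the standard offset (UTC+12:00), 16:30 UTC + 12h = 04:30 Doros Zone standard time (rolling into the next day, 28 February 2025).
The standard-time date in Doros Zone, 28 February 2025, does not fall between 9 March and 29 September, so daylight saving is not in effect and Doros Zone is at UTC+12:00.
16:30 UTC + 12h = 04:30 Doros Zone (rolling into the next day, 28 February 2025).

04:30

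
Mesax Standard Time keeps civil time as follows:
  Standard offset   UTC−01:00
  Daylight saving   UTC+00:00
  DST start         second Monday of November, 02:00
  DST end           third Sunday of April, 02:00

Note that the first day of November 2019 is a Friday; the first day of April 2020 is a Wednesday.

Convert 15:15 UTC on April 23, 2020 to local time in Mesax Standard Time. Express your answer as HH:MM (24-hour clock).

14:15

1 November 2019 is a Friday, so the first Monday is November 4 and the second is November 11.
1 April 2020 is a Wednesday, so the first Sunday is April 5 and the third is April 19.
At the standard offset (UTC−01:00), 15:15 UTC − 1h = 14:15 Mesax Standard Time standard time.
Daylight saving runs 11 November 2019 – 19 April 2020; the standard-time date in Mesax Standard Time, April 23, 2020, is outside that window, so Mesax Standard Time is on standard time at UTC−01:00.
15:15 UTC − 1h = 14:15 local.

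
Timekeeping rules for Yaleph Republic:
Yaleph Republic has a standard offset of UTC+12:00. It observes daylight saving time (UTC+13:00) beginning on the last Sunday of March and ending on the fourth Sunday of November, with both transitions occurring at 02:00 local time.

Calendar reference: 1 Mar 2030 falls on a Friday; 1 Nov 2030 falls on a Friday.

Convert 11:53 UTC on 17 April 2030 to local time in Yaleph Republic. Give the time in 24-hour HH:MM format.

00:53

1 March 2030 is a Friday, so Sundays fall on 3, 10, 17, 24, 31; the last is March 31.
1 November 2030 is a Friday, so the first Sunday is November 3 and the fourth is November 24.
At the standard offset (UTC+12:00), 11:53 UTC + 12h = 23:53 Yaleph Republic standard time.
The standard-time date in Yaleph Republic, 17 April 2030, lies within the daylight-saving period (31 March – 24 November), so Yaleph Republic is on daylight time, UTC+13:00.
11:53 UTC + 13h = 00:53 local (rolling into the next day, 18 April 2030).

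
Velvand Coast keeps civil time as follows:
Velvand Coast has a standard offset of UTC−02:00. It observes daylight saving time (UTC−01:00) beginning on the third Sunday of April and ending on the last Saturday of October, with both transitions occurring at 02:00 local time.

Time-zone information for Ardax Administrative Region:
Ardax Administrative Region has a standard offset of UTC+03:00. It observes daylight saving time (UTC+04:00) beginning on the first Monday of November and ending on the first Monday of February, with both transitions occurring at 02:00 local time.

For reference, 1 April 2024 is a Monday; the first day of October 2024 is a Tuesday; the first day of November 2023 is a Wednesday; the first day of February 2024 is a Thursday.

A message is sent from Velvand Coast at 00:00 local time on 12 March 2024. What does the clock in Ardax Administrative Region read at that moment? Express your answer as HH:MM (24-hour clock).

05:00

1 April 2024 is a Monday, so the first Sunday is April 7 and the third is April 21.
1 October 2024 is a Tuesday, so Saturdays fall on 5, 12, 19, 26; the last is October 26.
Daylight saving runs 21 April – 26 October; 12 March 2024 is outside that window, so Velvand Coast is on standard time at UTC−02:00.
00:00 Velvand Coast + 2h = 02:00 UTC.
1 November 2023 is a Wednesday, so the first Monday is November 6.
1 February 2024 is a Thursday, so the first Monday is February 5.
At the standard offset (UTC+03:00), 02:00 UTC + 3h = 05:00 Ardax Administrative Region standard time.
Daylight saving runs 6 November 2023 – 5 February 2024; the standard-time date in Ardax Administrative Region, 12 March 2024, is outside that window, so Ardax Administrative Region is on standard time at UTC+03:00.
02:00 UTC + 3h = 05:00 Ardax Administrative Region.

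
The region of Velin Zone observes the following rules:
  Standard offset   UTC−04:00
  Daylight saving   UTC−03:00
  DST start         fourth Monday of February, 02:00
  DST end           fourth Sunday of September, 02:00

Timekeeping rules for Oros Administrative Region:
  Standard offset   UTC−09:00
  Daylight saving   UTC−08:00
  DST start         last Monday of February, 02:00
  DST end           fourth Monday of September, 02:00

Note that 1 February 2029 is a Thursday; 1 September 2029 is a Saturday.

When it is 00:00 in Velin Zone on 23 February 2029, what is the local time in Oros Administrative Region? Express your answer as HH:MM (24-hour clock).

1 February 2029 is a Thursday, so the first Monday is February 5 and the fourth is February 26.
1 September 2029 is a Saturday, so the first Sunday is September 2 and the fourth is September 23.
23 February 2029 does not fall between 26 February and 23 September, so daylight saving is not in effect and Velin Zone is at UTC−04:00.
00:00 Velin Zone + 4h = 04:00 UTC.
1 February 2029 is a Thursday, so Mondays fall on 5, 12, 19, 26; the last is February 26.
1 September 2029 is a Saturday, so the first Monday is September 3 and the fourth is September 24.
At the standard offset (UTC−09:00), 04:00 UTC − 9h = 19:00 Oros Administrative Region standard time (rolling into the previous day, 22 February 2029).
Daylight saving runs 26 February – 24 September; the standard-time date in Oros Administrative Region, 22 February 2029, is outside that window, so Oros Administrative Region is on standard time at UTC−09:00.
04:00 UTC − 9h = 19:00 Oros Administrative Region (rolling into the previous day, 22 February 2029).

19:00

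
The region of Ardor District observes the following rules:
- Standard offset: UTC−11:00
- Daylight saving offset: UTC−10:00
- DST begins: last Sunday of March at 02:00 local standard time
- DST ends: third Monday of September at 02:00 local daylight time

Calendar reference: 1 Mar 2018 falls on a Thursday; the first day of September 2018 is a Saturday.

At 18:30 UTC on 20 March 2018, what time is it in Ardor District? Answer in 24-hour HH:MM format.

1 March 2018 is a Thursday, so Sundays fall on 4, 11, 18, 25; the last is March 25.
1 September 2018 is a Saturday, so the first Monday is September 3 and the third is September 17.
At the standard offset (UTC−11:00), 18:30 UTC − 11h = 07:30 Ardor District standard time.
The standard-time date in Ardor District, 20 March 2018, is outside the daylight-saving period (25 March – 17 September), so Ardor District is on standard time, UTC−11:00.
18:30 UTC − 11h = 07:30 local.

07:30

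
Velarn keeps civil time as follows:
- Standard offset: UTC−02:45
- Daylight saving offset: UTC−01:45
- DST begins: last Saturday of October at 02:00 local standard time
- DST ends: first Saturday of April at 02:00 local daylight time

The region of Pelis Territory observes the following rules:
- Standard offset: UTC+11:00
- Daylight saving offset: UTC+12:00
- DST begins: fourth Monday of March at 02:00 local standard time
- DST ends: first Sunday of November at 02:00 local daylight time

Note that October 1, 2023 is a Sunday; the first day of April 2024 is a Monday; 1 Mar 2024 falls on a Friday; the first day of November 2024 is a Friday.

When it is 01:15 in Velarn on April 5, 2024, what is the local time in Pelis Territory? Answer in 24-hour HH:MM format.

15:00

1 October 2023 is a Sunday, so Saturdays fall on 7, 14, 21, 28; the last is October 28.
1 April 2024 is a Monday, so the first Saturday is April 6.
April 5, 2024 falls between 28 October 2023 and 6 April 2024, so daylight saving is in effect and Velarn is at UTC−01:45.
01:15 Velarn + 1h45m = 03:00 UTC.
1 March 2024 is a Friday, so the first Monday is March 4 and the fourth is March 25.
1 November 2024 is a Friday, so the first Sunday is November 3.
At the standard offset (UTC+11:00), 03:00 UTC + 11h = 14:00 Pelis Territory standard time.
The standard-time date in Pelis Territory, April 5, 2024, falls between 25 March and 3 November, so daylight saving is in effect and Pelis Territory is at UTC+12:00.
03:00 UTC + 12h = 15:00 Pelis Territory.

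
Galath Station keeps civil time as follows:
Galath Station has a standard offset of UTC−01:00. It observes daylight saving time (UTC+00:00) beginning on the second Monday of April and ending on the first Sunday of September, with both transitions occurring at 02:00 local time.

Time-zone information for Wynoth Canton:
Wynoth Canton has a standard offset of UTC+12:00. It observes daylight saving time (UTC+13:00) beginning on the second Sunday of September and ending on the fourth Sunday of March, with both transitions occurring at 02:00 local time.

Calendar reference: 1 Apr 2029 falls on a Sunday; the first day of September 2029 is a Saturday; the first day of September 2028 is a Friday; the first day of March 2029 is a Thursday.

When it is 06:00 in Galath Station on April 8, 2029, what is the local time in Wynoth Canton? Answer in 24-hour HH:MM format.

19:00

1 April 2029 is a Sunday, so the first Monday is April 2 and the second is April 9.
1 September 2029 is a Saturday, so the first Sunday is September 2.
April 8, 2029 is outside the daylight-saving period (9 April – 2 September), so Galath Station is on standard time, UTC−01:00.
06:00 Galath Station + 1h = 07:00 UTC.
1 September 2028 is a Friday, so the first Sunday is September 3 and the second is September 10.
1 March 2029 is a Thursday, so the first Sunday is March 4 and the fourth is March 25.
At the standard offset (UTC+12:00), 07:00 UTC + 12h = 19:00 Wynoth Canton standard time.
The standard-time date in Wynoth Canton, April 8, 2029, does not fall between 10 September 2028 and 25 March 2029, so daylight saving is not in effect and Wynoth Canton is at UTC+12:00.
07:00 UTC + 12h = 19:00 Wynoth Canton.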